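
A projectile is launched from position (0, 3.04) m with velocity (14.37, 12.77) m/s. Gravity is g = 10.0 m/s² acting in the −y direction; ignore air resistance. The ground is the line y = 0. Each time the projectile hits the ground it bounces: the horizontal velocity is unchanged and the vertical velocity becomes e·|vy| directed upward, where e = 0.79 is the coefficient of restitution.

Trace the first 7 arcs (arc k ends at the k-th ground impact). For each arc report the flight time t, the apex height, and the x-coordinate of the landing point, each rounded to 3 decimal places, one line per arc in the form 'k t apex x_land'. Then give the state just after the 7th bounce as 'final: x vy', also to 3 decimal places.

Arc 1: start y=3.040, vy=12.770 → t=2.773, apex=11.194, x_land=39.851, impact vy=-14.962
  bounce: vy ← 0.79·14.962 = 11.820
Arc 2: start y=0.000, vy=11.820 → t=2.364, apex=6.986, x_land=73.823, impact vy=-11.820
  bounce: vy ← 0.79·11.820 = 9.338
Arc 3: start y=0.000, vy=9.338 → t=1.868, apex=4.360, x_land=100.660, impact vy=-9.338
  bounce: vy ← 0.79·9.338 = 7.377
Arc 4: start y=0.000, vy=7.377 → t=1.475, apex=2.721, x_land=121.862, impact vy=-7.377
  bounce: vy ← 0.79·7.377 = 5.828
Arc 5: start y=0.000, vy=5.828 → t=1.166, apex=1.698, x_land=138.611, impact vy=-5.828
  bounce: vy ← 0.79·5.828 = 4.604
Arc 6: start y=0.000, vy=4.604 → t=0.921, apex=1.060, x_land=151.843, impact vy=-4.604
  bounce: vy ← 0.79·4.604 = 3.637
Arc 7: start y=0.000, vy=3.637 → t=0.727, apex=0.661, x_land=162.296, impact vy=-3.637
  bounce: vy ← 0.79·3.637 = 2.873

1 2.773 11.194 39.851
2 2.364 6.986 73.823
3 1.868 4.360 100.660
4 1.475 2.721 121.862
5 1.166 1.698 138.611
6 0.921 1.060 151.843
7 0.727 0.661 162.296
final: 162.296 2.873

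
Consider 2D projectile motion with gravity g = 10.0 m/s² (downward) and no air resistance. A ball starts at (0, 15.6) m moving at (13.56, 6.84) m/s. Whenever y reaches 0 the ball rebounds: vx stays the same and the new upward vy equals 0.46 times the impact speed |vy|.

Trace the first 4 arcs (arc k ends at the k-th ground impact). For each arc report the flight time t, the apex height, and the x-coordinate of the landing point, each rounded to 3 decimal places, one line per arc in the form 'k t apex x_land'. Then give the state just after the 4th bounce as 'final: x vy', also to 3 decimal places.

1 2.578 17.939 34.960
2 1.743 3.796 58.590
3 0.802 0.803 69.460
4 0.369 0.170 74.460
final: 74.460 0.848

Arc 1: start y=15.600, vy=6.840 → t=2.578, apex=17.939, x_land=34.960, impact vy=-18.942
  bounce: vy ← 0.46·18.942 = 8.713
Arc 2: start y=0.000, vy=8.713 → t=1.743, apex=3.796, x_land=58.590, impact vy=-8.713
  bounce: vy ← 0.46·8.713 = 4.008
Arc 3: start y=0.000, vy=4.008 → t=0.802, apex=0.803, x_land=69.460, impact vy=-4.008
  bounce: vy ← 0.46·4.008 = 1.844
Arc 4: start y=0.000, vy=1.844 → t=0.369, apex=0.170, x_land=74.460, impact vy=-1.844
  bounce: vy ← 0.46·1.844 = 0.848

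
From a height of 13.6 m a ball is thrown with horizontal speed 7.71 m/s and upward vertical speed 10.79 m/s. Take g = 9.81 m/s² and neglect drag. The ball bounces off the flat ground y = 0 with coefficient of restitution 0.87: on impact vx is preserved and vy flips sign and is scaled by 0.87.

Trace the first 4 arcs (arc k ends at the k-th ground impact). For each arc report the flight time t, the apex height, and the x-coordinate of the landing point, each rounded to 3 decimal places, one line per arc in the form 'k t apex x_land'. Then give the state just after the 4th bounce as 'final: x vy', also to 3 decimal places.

Arc 1: start y=13.600, vy=10.790 → t=3.096, apex=19.534, x_land=23.866, impact vy=-19.577
  bounce: vy ← 0.87·19.577 = 17.032
Arc 2: start y=0.000, vy=17.032 → t=3.472, apex=14.785, x_land=50.638, impact vy=-17.032
  bounce: vy ← 0.87·17.032 = 14.818
Arc 3: start y=0.000, vy=14.818 → t=3.021, apex=11.191, x_land=73.930, impact vy=-14.818
  bounce: vy ← 0.87·14.818 = 12.891
Arc 4: start y=0.000, vy=12.891 → t=2.628, apex=8.470, x_land=94.193, impact vy=-12.891
  bounce: vy ← 0.87·12.891 = 11.216

1 3.096 19.534 23.866
2 3.472 14.785 50.638
3 3.021 11.191 73.930
4 2.628 8.470 94.193
final: 94.193 11.216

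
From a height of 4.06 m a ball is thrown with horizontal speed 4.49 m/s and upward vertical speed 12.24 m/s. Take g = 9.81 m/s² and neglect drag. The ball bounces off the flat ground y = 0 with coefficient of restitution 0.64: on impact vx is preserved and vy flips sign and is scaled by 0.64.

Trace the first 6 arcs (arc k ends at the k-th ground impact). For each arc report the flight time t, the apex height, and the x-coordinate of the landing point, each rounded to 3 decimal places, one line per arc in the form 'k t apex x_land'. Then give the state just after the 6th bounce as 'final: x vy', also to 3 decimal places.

Arc 1: start y=4.060, vy=12.240 → t=2.792, apex=11.696, x_land=12.536, impact vy=-15.148
  bounce: vy ← 0.64·15.148 = 9.695
Arc 2: start y=0.000, vy=9.695 → t=1.977, apex=4.791, x_land=21.410, impact vy=-9.695
  bounce: vy ← 0.64·9.695 = 6.205
Arc 3: start y=0.000, vy=6.205 → t=1.265, apex=1.962, x_land=27.090, impact vy=-6.205
  bounce: vy ← 0.64·6.205 = 3.971
Arc 4: start y=0.000, vy=3.971 → t=0.810, apex=0.804, x_land=30.725, impact vy=-3.971
  bounce: vy ← 0.64·3.971 = 2.541
Arc 5: start y=0.000, vy=2.541 → t=0.518, apex=0.329, x_land=33.052, impact vy=-2.541
  bounce: vy ← 0.64·2.541 = 1.627
Arc 6: start y=0.000, vy=1.627 → t=0.332, apex=0.135, x_land=34.541, impact vy=-1.627
  bounce: vy ← 0.64·1.627 = 1.041

1 2.792 11.696 12.536
2 1.977 4.791 21.410
3 1.265 1.962 27.090
4 0.810 0.804 30.725
5 0.518 0.329 33.052
6 0.332 0.135 34.541
final: 34.541 1.041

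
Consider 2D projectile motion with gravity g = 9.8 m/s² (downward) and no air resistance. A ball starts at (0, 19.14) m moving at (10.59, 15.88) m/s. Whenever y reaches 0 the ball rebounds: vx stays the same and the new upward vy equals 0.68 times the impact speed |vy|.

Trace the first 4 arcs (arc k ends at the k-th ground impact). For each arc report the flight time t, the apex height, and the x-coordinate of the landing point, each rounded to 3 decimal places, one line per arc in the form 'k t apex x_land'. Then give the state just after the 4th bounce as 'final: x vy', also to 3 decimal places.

Arc 1: start y=19.140, vy=15.880 → t=4.176, apex=32.006, x_land=44.225, impact vy=-25.046
  bounce: vy ← 0.68·25.046 = 17.032
Arc 2: start y=0.000, vy=17.032 → t=3.476, apex=14.800, x_land=81.034, impact vy=-17.032
  bounce: vy ← 0.68·17.032 = 11.581
Arc 3: start y=0.000, vy=11.581 → t=2.364, apex=6.843, x_land=106.064, impact vy=-11.581
  bounce: vy ← 0.68·11.581 = 7.875
Arc 4: start y=0.000, vy=7.875 → t=1.607, apex=3.164, x_land=123.085, impact vy=-7.875
  bounce: vy ← 0.68·7.875 = 5.355

1 4.176 32.006 44.225
2 3.476 14.800 81.034
3 2.364 6.843 106.064
4 1.607 3.164 123.085
final: 123.085 5.355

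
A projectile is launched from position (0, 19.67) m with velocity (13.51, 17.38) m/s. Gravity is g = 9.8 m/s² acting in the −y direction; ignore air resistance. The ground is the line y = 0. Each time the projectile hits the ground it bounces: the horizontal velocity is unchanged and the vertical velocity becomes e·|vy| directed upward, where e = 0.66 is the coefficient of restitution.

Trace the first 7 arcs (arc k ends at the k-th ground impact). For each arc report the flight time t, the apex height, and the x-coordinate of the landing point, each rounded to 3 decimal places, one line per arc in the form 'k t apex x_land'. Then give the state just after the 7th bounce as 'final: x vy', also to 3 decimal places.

1 4.449 35.081 60.109
2 3.532 15.281 107.825
3 2.331 6.657 139.318
4 1.539 2.900 160.104
5 1.015 1.263 173.822
6 0.670 0.550 182.876
7 0.442 0.240 188.852
final: 188.852 1.430

Arc 1: start y=19.670, vy=17.380 → t=4.449, apex=35.081, x_land=60.109, impact vy=-26.222
  bounce: vy ← 0.66·26.222 = 17.307
Arc 2: start y=0.000, vy=17.307 → t=3.532, apex=15.281, x_land=107.825, impact vy=-17.307
  bounce: vy ← 0.66·17.307 = 11.422
Arc 3: start y=0.000, vy=11.422 → t=2.331, apex=6.657, x_land=139.318, impact vy=-11.422
  bounce: vy ← 0.66·11.422 = 7.539
Arc 4: start y=0.000, vy=7.539 → t=1.539, apex=2.900, x_land=160.104, impact vy=-7.539
  bounce: vy ← 0.66·7.539 = 4.976
Arc 5: start y=0.000, vy=4.976 → t=1.015, apex=1.263, x_land=173.822, impact vy=-4.976
  bounce: vy ← 0.66·4.976 = 3.284
Arc 6: start y=0.000, vy=3.284 → t=0.670, apex=0.550, x_land=182.876, impact vy=-3.284
  bounce: vy ← 0.66·3.284 = 2.167
Arc 7: start y=0.000, vy=2.167 → t=0.442, apex=0.240, x_land=188.852, impact vy=-2.167
  bounce: vy ← 0.66·2.167 = 1.430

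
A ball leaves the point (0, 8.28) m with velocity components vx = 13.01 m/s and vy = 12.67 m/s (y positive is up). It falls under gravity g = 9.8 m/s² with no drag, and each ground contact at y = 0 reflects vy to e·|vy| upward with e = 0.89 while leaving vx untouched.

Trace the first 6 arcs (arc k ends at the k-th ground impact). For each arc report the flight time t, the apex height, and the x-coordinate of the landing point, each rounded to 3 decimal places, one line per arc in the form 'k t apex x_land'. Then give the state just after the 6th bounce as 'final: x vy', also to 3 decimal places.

Arc 1: start y=8.280, vy=12.670 → t=3.126, apex=16.470, x_land=40.672, impact vy=-17.967
  bounce: vy ← 0.89·17.967 = 15.991
Arc 2: start y=0.000, vy=15.991 → t=3.263, apex=13.046, x_land=83.129, impact vy=-15.991
  bounce: vy ← 0.89·15.991 = 14.232
Arc 3: start y=0.000, vy=14.232 → t=2.904, apex=10.334, x_land=120.916, impact vy=-14.232
  bounce: vy ← 0.89·14.232 = 12.666
Arc 4: start y=0.000, vy=12.666 → t=2.585, apex=8.185, x_land=154.546, impact vy=-12.666
  bounce: vy ← 0.89·12.666 = 11.273
Arc 5: start y=0.000, vy=11.273 → t=2.301, apex=6.484, x_land=184.477, impact vy=-11.273
  bounce: vy ← 0.89·11.273 = 10.033
Arc 6: start y=0.000, vy=10.033 → t=2.048, apex=5.136, x_land=211.116, impact vy=-10.033
  bounce: vy ← 0.89·10.033 = 8.929

1 3.126 16.470 40.672
2 3.263 13.046 83.129
3 2.904 10.334 120.916
4 2.585 8.185 154.546
5 2.301 6.484 184.477
6 2.048 5.136 211.116
final: 211.116 8.929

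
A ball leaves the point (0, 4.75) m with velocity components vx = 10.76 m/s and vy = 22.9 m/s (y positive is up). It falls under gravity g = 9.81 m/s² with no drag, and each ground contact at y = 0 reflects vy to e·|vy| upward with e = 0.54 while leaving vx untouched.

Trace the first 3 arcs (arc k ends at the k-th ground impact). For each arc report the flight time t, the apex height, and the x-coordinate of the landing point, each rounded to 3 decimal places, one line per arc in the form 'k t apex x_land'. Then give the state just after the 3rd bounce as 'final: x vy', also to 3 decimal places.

Arc 1: start y=4.750, vy=22.900 → t=4.868, apex=31.478, x_land=52.376, impact vy=-24.852
  bounce: vy ← 0.54·24.852 = 13.420
Arc 2: start y=0.000, vy=13.420 → t=2.736, apex=9.179, x_land=81.815, impact vy=-13.420
  bounce: vy ← 0.54·13.420 = 7.247
Arc 3: start y=0.000, vy=7.247 → t=1.477, apex=2.677, x_land=97.712, impact vy=-7.247
  bounce: vy ← 0.54·7.247 = 3.913

1 4.868 31.478 52.376
2 2.736 9.179 81.815
3 1.477 2.677 97.712
final: 97.712 3.913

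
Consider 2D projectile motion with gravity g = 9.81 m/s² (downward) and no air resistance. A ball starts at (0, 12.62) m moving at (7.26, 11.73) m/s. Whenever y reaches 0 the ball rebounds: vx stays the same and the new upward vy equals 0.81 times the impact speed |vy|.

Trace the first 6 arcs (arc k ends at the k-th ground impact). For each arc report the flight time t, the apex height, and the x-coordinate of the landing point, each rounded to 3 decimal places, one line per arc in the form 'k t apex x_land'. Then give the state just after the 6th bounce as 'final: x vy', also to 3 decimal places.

1 3.196 19.633 23.206
2 3.241 12.881 46.736
3 2.625 8.451 65.795
4 2.126 5.545 81.233
5 1.722 3.638 93.738
6 1.395 2.387 103.867
final: 103.867 5.543

Arc 1: start y=12.620, vy=11.730 → t=3.196, apex=19.633, x_land=23.206, impact vy=-19.626
  bounce: vy ← 0.81·19.626 = 15.897
Arc 2: start y=0.000, vy=15.897 → t=3.241, apex=12.881, x_land=46.736, impact vy=-15.897
  bounce: vy ← 0.81·15.897 = 12.877
Arc 3: start y=0.000, vy=12.877 → t=2.625, apex=8.451, x_land=65.795, impact vy=-12.877
  bounce: vy ← 0.81·12.877 = 10.430
Arc 4: start y=0.000, vy=10.430 → t=2.126, apex=5.545, x_land=81.233, impact vy=-10.430
  bounce: vy ← 0.81·10.430 = 8.449
Arc 5: start y=0.000, vy=8.449 → t=1.722, apex=3.638, x_land=93.738, impact vy=-8.449
  bounce: vy ← 0.81·8.449 = 6.843
Arc 6: start y=0.000, vy=6.843 → t=1.395, apex=2.387, x_land=103.867, impact vy=-6.843
  bounce: vy ← 0.81·6.843 = 5.543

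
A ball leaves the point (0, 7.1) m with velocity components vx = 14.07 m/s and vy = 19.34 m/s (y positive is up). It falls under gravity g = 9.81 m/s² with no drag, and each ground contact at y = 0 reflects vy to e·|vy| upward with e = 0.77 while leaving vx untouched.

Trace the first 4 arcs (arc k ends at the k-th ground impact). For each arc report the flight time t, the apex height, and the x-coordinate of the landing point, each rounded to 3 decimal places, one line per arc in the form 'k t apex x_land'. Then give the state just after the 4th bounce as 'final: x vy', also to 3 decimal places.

Arc 1: start y=7.100, vy=19.340 → t=4.281, apex=26.164, x_land=60.234, impact vy=-22.657
  bounce: vy ← 0.77·22.657 = 17.446
Arc 2: start y=0.000, vy=17.446 → t=3.557, apex=15.513, x_land=110.278, impact vy=-17.446
  bounce: vy ← 0.77·17.446 = 13.433
Arc 3: start y=0.000, vy=13.433 → t=2.739, apex=9.197, x_land=148.811, impact vy=-13.433
  bounce: vy ← 0.77·13.433 = 10.344
Arc 4: start y=0.000, vy=10.344 → t=2.109, apex=5.453, x_land=178.482, impact vy=-10.344
  bounce: vy ← 0.77·10.344 = 7.965

1 4.281 26.164 60.234
2 3.557 15.513 110.278
3 2.739 9.197 148.811
4 2.109 5.453 178.482
final: 178.482 7.965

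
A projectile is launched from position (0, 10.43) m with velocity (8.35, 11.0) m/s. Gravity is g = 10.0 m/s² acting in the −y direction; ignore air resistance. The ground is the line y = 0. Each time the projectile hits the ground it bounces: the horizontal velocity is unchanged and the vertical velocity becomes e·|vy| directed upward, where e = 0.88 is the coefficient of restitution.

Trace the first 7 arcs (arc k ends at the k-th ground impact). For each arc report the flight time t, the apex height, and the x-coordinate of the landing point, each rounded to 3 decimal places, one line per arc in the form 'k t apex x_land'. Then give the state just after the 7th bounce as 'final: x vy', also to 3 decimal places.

Arc 1: start y=10.430, vy=11.000 → t=2.915, apex=16.480, x_land=24.344, impact vy=-18.155
  bounce: vy ← 0.88·18.155 = 15.976
Arc 2: start y=0.000, vy=15.976 → t=3.195, apex=12.762, x_land=51.025, impact vy=-15.976
  bounce: vy ← 0.88·15.976 = 14.059
Arc 3: start y=0.000, vy=14.059 → t=2.812, apex=9.883, x_land=74.504, impact vy=-14.059
  bounce: vy ← 0.88·14.059 = 12.372
Arc 4: start y=0.000, vy=12.372 → t=2.474, apex=7.653, x_land=95.165, impact vy=-12.372
  bounce: vy ← 0.88·12.372 = 10.887
Arc 5: start y=0.000, vy=10.887 → t=2.177, apex=5.927, x_land=113.347, impact vy=-10.887
  bounce: vy ← 0.88·10.887 = 9.581
Arc 6: start y=0.000, vy=9.581 → t=1.916, apex=4.590, x_land=129.347, impact vy=-9.581
  bounce: vy ← 0.88·9.581 = 8.431
Arc 7: start y=0.000, vy=8.431 → t=1.686, apex=3.554, x_land=143.427, impact vy=-8.431
  bounce: vy ← 0.88·8.431 = 7.419

1 2.915 16.480 24.344
2 3.195 12.762 51.025
3 2.812 9.883 74.504
4 2.474 7.653 95.165
5 2.177 5.927 113.347
6 1.916 4.590 129.347
7 1.686 3.554 143.427
final: 143.427 7.419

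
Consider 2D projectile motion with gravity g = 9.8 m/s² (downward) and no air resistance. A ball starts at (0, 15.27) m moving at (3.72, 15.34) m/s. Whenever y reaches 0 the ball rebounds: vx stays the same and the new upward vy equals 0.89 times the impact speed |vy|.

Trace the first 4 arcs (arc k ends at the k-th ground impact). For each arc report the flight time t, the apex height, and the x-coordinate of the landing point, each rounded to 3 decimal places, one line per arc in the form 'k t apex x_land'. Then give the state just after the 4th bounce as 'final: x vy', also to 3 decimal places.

1 3.925 27.276 14.600
2 4.200 21.605 30.222
3 3.738 17.114 44.126
4 3.327 13.556 56.501
final: 56.501 14.507

Arc 1: start y=15.270, vy=15.340 → t=3.925, apex=27.276, x_land=14.600, impact vy=-23.122
  bounce: vy ← 0.89·23.122 = 20.578
Arc 2: start y=0.000, vy=20.578 → t=4.200, apex=21.605, x_land=30.222, impact vy=-20.578
  bounce: vy ← 0.89·20.578 = 18.315
Arc 3: start y=0.000, vy=18.315 → t=3.738, apex=17.114, x_land=44.126, impact vy=-18.315
  bounce: vy ← 0.89·18.315 = 16.300
Arc 4: start y=0.000, vy=16.300 → t=3.327, apex=13.556, x_land=56.501, impact vy=-16.300
  bounce: vy ← 0.89·16.300 = 14.507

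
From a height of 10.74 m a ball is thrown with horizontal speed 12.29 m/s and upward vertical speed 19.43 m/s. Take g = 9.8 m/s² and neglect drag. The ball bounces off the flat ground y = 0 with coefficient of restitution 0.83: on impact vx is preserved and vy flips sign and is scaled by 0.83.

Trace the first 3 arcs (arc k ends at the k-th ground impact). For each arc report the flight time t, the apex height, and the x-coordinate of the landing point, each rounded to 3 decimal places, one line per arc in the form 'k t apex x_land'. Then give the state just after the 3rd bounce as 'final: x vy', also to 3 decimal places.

Arc 1: start y=10.740, vy=19.430 → t=4.457, apex=30.001, x_land=54.777, impact vy=-24.249
  bounce: vy ← 0.83·24.249 = 20.127
Arc 2: start y=0.000, vy=20.127 → t=4.108, apex=20.668, x_land=105.259, impact vy=-20.127
  bounce: vy ← 0.83·20.127 = 16.705
Arc 3: start y=0.000, vy=16.705 → t=3.409, apex=14.238, x_land=147.159, impact vy=-16.705
  bounce: vy ← 0.83·16.705 = 13.865

1 4.457 30.001 54.777
2 4.108 20.668 105.259
3 3.409 14.238 147.159
final: 147.159 13.865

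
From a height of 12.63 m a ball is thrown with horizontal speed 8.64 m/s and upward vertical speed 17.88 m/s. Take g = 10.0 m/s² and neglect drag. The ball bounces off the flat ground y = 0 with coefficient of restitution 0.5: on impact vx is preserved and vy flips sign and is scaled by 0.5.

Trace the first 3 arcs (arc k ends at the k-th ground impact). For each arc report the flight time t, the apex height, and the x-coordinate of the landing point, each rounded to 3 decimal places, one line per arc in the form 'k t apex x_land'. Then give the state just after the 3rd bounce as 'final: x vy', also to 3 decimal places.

1 4.180 28.615 36.118
2 2.392 7.154 56.787
3 1.196 1.788 67.121
final: 67.121 2.990

Arc 1: start y=12.630, vy=17.880 → t=4.180, apex=28.615, x_land=36.118, impact vy=-23.923
  bounce: vy ← 0.5·23.923 = 11.961
Arc 2: start y=0.000, vy=11.961 → t=2.392, apex=7.154, x_land=56.787, impact vy=-11.961
  bounce: vy ← 0.5·11.961 = 5.981
Arc 3: start y=0.000, vy=5.981 → t=1.196, apex=1.788, x_land=67.121, impact vy=-5.981
  bounce: vy ← 0.5·5.981 = 2.990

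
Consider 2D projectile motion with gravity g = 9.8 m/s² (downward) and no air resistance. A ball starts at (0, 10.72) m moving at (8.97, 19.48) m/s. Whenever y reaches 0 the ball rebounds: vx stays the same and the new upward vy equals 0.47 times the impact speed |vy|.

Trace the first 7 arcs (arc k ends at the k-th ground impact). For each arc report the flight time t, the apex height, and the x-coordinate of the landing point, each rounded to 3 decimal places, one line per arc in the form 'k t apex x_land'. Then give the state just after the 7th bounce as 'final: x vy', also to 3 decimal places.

Arc 1: start y=10.720, vy=19.480 → t=4.465, apex=30.081, x_land=40.055, impact vy=-24.281
  bounce: vy ← 0.47·24.281 = 11.412
Arc 2: start y=0.000, vy=11.412 → t=2.329, apex=6.645, x_land=60.946, impact vy=-11.412
  bounce: vy ← 0.47·11.412 = 5.364
Arc 3: start y=0.000, vy=5.364 → t=1.095, apex=1.468, x_land=70.765, impact vy=-5.364
  bounce: vy ← 0.47·5.364 = 2.521
Arc 4: start y=0.000, vy=2.521 → t=0.514, apex=0.324, x_land=75.380, impact vy=-2.521
  bounce: vy ← 0.47·2.521 = 1.185
Arc 5: start y=0.000, vy=1.185 → t=0.242, apex=0.072, x_land=77.549, impact vy=-1.185
  bounce: vy ← 0.47·1.185 = 0.557
Arc 6: start y=0.000, vy=0.557 → t=0.114, apex=0.016, x_land=78.569, impact vy=-0.557
  bounce: vy ← 0.47·0.557 = 0.262
Arc 7: start y=0.000, vy=0.262 → t=0.053, apex=0.003, x_land=79.048, impact vy=-0.262
  bounce: vy ← 0.47·0.262 = 0.123

1 4.465 30.081 40.055
2 2.329 6.645 60.946
3 1.095 1.468 70.765
4 0.514 0.324 75.380
5 0.242 0.072 77.549
6 0.114 0.016 78.569
7 0.053 0.003 79.048
final: 79.048 0.123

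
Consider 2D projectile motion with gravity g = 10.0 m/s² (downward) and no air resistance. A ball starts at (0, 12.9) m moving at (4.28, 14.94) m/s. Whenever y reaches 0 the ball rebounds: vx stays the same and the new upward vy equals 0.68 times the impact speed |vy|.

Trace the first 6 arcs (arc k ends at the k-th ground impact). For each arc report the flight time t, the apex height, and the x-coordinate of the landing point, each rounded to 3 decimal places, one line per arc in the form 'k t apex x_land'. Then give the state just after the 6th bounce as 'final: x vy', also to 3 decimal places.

Arc 1: start y=12.900, vy=14.940 → t=3.688, apex=24.060, x_land=15.783, impact vy=-21.936
  bounce: vy ← 0.68·21.936 = 14.917
Arc 2: start y=0.000, vy=14.917 → t=2.983, apex=11.125, x_land=28.552, impact vy=-14.917
  bounce: vy ← 0.68·14.917 = 10.143
Arc 3: start y=0.000, vy=10.143 → t=2.029, apex=5.144, x_land=37.235, impact vy=-10.143
  bounce: vy ← 0.68·10.143 = 6.897
Arc 4: start y=0.000, vy=6.897 → t=1.379, apex=2.379, x_land=43.139, impact vy=-6.897
  bounce: vy ← 0.68·6.897 = 4.690
Arc 5: start y=0.000, vy=4.690 → t=0.938, apex=1.100, x_land=47.154, impact vy=-4.690
  bounce: vy ← 0.68·4.690 = 3.189
Arc 6: start y=0.000, vy=3.189 → t=0.638, apex=0.509, x_land=49.884, impact vy=-3.189
  bounce: vy ← 0.68·3.189 = 2.169

1 3.688 24.060 15.783
2 2.983 11.125 28.552
3 2.029 5.144 37.235
4 1.379 2.379 43.139
5 0.938 1.100 47.154
6 0.638 0.509 49.884
final: 49.884 2.169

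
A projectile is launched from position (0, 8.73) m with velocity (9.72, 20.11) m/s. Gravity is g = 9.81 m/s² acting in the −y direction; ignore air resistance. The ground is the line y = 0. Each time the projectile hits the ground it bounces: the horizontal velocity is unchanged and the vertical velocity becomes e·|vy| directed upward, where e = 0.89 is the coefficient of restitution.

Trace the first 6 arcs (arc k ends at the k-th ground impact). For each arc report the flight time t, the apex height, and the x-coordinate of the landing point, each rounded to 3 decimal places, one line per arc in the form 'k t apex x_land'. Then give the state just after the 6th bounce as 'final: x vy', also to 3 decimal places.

Arc 1: start y=8.730, vy=20.110 → t=4.496, apex=29.342, x_land=43.699, impact vy=-23.994
  bounce: vy ← 0.89·23.994 = 21.354
Arc 2: start y=0.000, vy=21.354 → t=4.354, apex=23.242, x_land=86.016, impact vy=-21.354
  bounce: vy ← 0.89·21.354 = 19.005
Arc 3: start y=0.000, vy=19.005 → t=3.875, apex=18.410, x_land=123.678, impact vy=-19.005
  bounce: vy ← 0.89·19.005 = 16.915
Arc 4: start y=0.000, vy=16.915 → t=3.448, apex=14.583, x_land=157.197, impact vy=-16.915
  bounce: vy ← 0.89·16.915 = 15.054
Arc 5: start y=0.000, vy=15.054 → t=3.069, apex=11.551, x_land=187.029, impact vy=-15.054
  bounce: vy ← 0.89·15.054 = 13.398
Arc 6: start y=0.000, vy=13.398 → t=2.732, apex=9.149, x_land=213.580, impact vy=-13.398
  bounce: vy ← 0.89·13.398 = 11.924

1 4.496 29.342 43.699
2 4.354 23.242 86.016
3 3.875 18.410 123.678
4 3.448 14.583 157.197
5 3.069 11.551 187.029
6 2.732 9.149 213.580
final: 213.580 11.924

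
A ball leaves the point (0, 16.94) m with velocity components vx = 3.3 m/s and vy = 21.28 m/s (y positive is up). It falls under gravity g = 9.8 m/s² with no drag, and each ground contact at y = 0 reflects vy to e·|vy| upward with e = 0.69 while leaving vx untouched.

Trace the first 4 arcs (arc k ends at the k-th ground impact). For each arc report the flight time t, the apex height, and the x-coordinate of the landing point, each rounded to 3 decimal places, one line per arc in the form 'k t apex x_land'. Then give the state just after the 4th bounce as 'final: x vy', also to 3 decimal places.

Arc 1: start y=16.940, vy=21.280 → t=5.030, apex=40.044, x_land=16.599, impact vy=-28.015
  bounce: vy ← 0.69·28.015 = 19.331
Arc 2: start y=0.000, vy=19.331 → t=3.945, apex=19.065, x_land=29.618, impact vy=-19.331
  bounce: vy ← 0.69·19.331 = 13.338
Arc 3: start y=0.000, vy=13.338 → t=2.722, apex=9.077, x_land=38.601, impact vy=-13.338
  bounce: vy ← 0.69·13.338 = 9.203
Arc 4: start y=0.000, vy=9.203 → t=1.878, apex=4.321, x_land=44.799, impact vy=-9.203
  bounce: vy ← 0.69·9.203 = 6.350

1 5.030 40.044 16.599
2 3.945 19.065 29.618
3 2.722 9.077 38.601
4 1.878 4.321 44.799
final: 44.799 6.350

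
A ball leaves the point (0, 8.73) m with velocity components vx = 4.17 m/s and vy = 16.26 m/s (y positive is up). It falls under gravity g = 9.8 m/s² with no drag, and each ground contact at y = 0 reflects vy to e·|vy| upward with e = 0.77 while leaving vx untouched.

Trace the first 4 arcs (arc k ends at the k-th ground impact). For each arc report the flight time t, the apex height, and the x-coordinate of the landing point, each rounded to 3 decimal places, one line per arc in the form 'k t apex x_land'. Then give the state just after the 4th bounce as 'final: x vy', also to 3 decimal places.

Arc 1: start y=8.730, vy=16.260 → t=3.789, apex=22.219, x_land=15.799, impact vy=-20.869
  bounce: vy ← 0.77·20.869 = 16.069
Arc 2: start y=0.000, vy=16.069 → t=3.279, apex=13.174, x_land=29.473, impact vy=-16.069
  bounce: vy ← 0.77·16.069 = 12.373
Arc 3: start y=0.000, vy=12.373 → t=2.525, apex=7.811, x_land=40.003, impact vy=-12.373
  bounce: vy ← 0.77·12.373 = 9.527
Arc 4: start y=0.000, vy=9.527 → t=1.944, apex=4.631, x_land=48.111, impact vy=-9.527
  bounce: vy ← 0.77·9.527 = 7.336

1 3.789 22.219 15.799
2 3.279 13.174 29.473
3 2.525 7.811 40.003
4 1.944 4.631 48.111
final: 48.111 7.336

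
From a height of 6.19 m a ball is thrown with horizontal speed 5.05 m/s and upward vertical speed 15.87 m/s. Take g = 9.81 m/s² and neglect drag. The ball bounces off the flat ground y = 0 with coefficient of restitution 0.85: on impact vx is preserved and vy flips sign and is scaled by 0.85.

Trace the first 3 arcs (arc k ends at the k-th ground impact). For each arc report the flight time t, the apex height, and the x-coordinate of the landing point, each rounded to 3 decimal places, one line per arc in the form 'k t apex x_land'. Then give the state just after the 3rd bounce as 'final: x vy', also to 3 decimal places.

1 3.587 19.027 18.116
2 3.348 13.747 35.024
3 2.846 9.932 49.396
final: 49.396 11.866

Arc 1: start y=6.190, vy=15.870 → t=3.587, apex=19.027, x_land=18.116, impact vy=-19.321
  bounce: vy ← 0.85·19.321 = 16.423
Arc 2: start y=0.000, vy=16.423 → t=3.348, apex=13.747, x_land=35.024, impact vy=-16.423
  bounce: vy ← 0.85·16.423 = 13.959
Arc 3: start y=0.000, vy=13.959 → t=2.846, apex=9.932, x_land=49.396, impact vy=-13.959
  bounce: vy ← 0.85·13.959 = 11.866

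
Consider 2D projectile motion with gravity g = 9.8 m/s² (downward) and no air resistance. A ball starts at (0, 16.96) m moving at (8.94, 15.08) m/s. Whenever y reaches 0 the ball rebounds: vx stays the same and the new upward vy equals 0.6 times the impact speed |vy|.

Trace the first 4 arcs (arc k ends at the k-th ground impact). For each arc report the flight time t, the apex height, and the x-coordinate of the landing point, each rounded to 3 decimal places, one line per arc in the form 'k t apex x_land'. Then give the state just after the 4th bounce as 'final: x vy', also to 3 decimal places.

1 3.953 28.562 35.341
2 2.897 10.282 61.242
3 1.738 3.702 76.783
4 1.043 1.333 86.107
final: 86.107 3.066

Arc 1: start y=16.960, vy=15.080 → t=3.953, apex=28.562, x_land=35.341, impact vy=-23.661
  bounce: vy ← 0.6·23.661 = 14.196
Arc 2: start y=0.000, vy=14.196 → t=2.897, apex=10.282, x_land=61.242, impact vy=-14.196
  bounce: vy ← 0.6·14.196 = 8.518
Arc 3: start y=0.000, vy=8.518 → t=1.738, apex=3.702, x_land=76.783, impact vy=-8.518
  bounce: vy ← 0.6·8.518 = 5.111
Arc 4: start y=0.000, vy=5.111 → t=1.043, apex=1.333, x_land=86.107, impact vy=-5.111
  bounce: vy ← 0.6·5.111 = 3.066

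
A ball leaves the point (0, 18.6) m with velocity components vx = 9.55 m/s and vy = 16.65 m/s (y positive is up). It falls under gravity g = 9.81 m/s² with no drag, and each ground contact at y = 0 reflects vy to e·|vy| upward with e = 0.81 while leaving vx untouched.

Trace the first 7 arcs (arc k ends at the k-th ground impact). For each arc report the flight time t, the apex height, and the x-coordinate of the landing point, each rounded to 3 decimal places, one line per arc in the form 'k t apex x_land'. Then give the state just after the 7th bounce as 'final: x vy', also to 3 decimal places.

Arc 1: start y=18.600, vy=16.650 → t=4.280, apex=32.730, x_land=40.878, impact vy=-25.341
  bounce: vy ← 0.81·25.341 = 20.526
Arc 2: start y=0.000, vy=20.526 → t=4.185, apex=21.474, x_land=80.842, impact vy=-20.526
  bounce: vy ← 0.81·20.526 = 16.626
Arc 3: start y=0.000, vy=16.626 → t=3.390, apex=14.089, x_land=113.213, impact vy=-16.626
  bounce: vy ← 0.81·16.626 = 13.467
Arc 4: start y=0.000, vy=13.467 → t=2.746, apex=9.244, x_land=139.433, impact vy=-13.467
  bounce: vy ← 0.81·13.467 = 10.908
Arc 5: start y=0.000, vy=10.908 → t=2.224, apex=6.065, x_land=160.672, impact vy=-10.908
  bounce: vy ← 0.81·10.908 = 8.836
Arc 6: start y=0.000, vy=8.836 → t=1.801, apex=3.979, x_land=177.875, impact vy=-8.836
  bounce: vy ← 0.81·8.836 = 7.157
Arc 7: start y=0.000, vy=7.157 → t=1.459, apex=2.611, x_land=191.809, impact vy=-7.157
  bounce: vy ← 0.81·7.157 = 5.797

1 4.280 32.730 40.878
2 4.185 21.474 80.842
3 3.390 14.089 113.213
4 2.746 9.244 139.433
5 2.224 6.065 160.672
6 1.801 3.979 177.875
7 1.459 2.611 191.809
final: 191.809 5.797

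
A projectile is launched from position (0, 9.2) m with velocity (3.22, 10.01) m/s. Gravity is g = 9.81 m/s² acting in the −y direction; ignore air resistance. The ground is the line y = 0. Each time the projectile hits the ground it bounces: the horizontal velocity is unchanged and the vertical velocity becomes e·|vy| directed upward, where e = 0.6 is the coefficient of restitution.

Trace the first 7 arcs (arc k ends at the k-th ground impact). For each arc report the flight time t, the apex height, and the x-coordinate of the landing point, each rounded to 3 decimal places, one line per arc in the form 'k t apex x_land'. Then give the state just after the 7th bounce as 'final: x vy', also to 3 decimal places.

Arc 1: start y=9.200, vy=10.010 → t=2.728, apex=14.307, x_land=8.785, impact vy=-16.754
  bounce: vy ← 0.6·16.754 = 10.053
Arc 2: start y=0.000, vy=10.053 → t=2.049, apex=5.151, x_land=15.384, impact vy=-10.053
  bounce: vy ← 0.6·10.053 = 6.032
Arc 3: start y=0.000, vy=6.032 → t=1.230, apex=1.854, x_land=19.344, impact vy=-6.032
  bounce: vy ← 0.6·6.032 = 3.619
Arc 4: start y=0.000, vy=3.619 → t=0.738, apex=0.668, x_land=21.719, impact vy=-3.619
  bounce: vy ← 0.6·3.619 = 2.171
Arc 5: start y=0.000, vy=2.171 → t=0.443, apex=0.240, x_land=23.145, impact vy=-2.171
  bounce: vy ← 0.6·2.171 = 1.303
Arc 6: start y=0.000, vy=1.303 → t=0.266, apex=0.087, x_land=24.000, impact vy=-1.303
  bounce: vy ← 0.6·1.303 = 0.782
Arc 7: start y=0.000, vy=0.782 → t=0.159, apex=0.031, x_land=24.513, impact vy=-0.782
  bounce: vy ← 0.6·0.782 = 0.469

1 2.728 14.307 8.785
2 2.049 5.151 15.384
3 1.230 1.854 19.344
4 0.738 0.668 21.719
5 0.443 0.240 23.145
6 0.266 0.087 24.000
7 0.159 0.031 24.513
final: 24.513 0.469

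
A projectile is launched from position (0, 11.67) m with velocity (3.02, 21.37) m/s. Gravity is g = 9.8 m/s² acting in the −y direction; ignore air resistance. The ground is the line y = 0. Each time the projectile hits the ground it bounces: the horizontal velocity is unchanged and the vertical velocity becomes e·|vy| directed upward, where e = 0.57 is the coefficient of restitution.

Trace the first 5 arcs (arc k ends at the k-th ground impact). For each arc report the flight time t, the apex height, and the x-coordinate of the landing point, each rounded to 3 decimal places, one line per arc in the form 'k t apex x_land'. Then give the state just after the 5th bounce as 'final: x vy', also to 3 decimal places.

Arc 1: start y=11.670, vy=21.370 → t=4.852, apex=34.970, x_land=14.653, impact vy=-26.180
  bounce: vy ← 0.57·26.180 = 14.923
Arc 2: start y=0.000, vy=14.923 → t=3.045, apex=11.362, x_land=23.851, impact vy=-14.923
  bounce: vy ← 0.57·14.923 = 8.506
Arc 3: start y=0.000, vy=8.506 → t=1.736, apex=3.691, x_land=29.093, impact vy=-8.506
  bounce: vy ← 0.57·8.506 = 4.848
Arc 4: start y=0.000, vy=4.848 → t=0.989, apex=1.199, x_land=32.081, impact vy=-4.848
  bounce: vy ← 0.57·4.848 = 2.764
Arc 5: start y=0.000, vy=2.764 → t=0.564, apex=0.390, x_land=33.785, impact vy=-2.764
  bounce: vy ← 0.57·2.764 = 1.575

1 4.852 34.970 14.653
2 3.045 11.362 23.851
3 1.736 3.691 29.093
4 0.989 1.199 32.081
5 0.564 0.390 33.785
final: 33.785 1.575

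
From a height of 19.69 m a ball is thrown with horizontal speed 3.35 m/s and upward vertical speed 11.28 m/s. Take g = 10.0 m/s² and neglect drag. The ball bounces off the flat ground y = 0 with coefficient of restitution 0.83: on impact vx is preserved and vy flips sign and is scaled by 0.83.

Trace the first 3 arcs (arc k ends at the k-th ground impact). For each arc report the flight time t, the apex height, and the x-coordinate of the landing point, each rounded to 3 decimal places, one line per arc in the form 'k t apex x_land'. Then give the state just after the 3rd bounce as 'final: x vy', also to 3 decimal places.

1 3.411 26.052 11.426
2 3.789 17.947 24.119
3 3.145 12.364 34.655
final: 34.655 13.052

Arc 1: start y=19.690, vy=11.280 → t=3.411, apex=26.052, x_land=11.426, impact vy=-22.826
  bounce: vy ← 0.83·22.826 = 18.946
Arc 2: start y=0.000, vy=18.946 → t=3.789, apex=17.947, x_land=24.119, impact vy=-18.946
  bounce: vy ← 0.83·18.946 = 15.725
Arc 3: start y=0.000, vy=15.725 → t=3.145, apex=12.364, x_land=34.655, impact vy=-15.725
  bounce: vy ← 0.83·15.725 = 13.052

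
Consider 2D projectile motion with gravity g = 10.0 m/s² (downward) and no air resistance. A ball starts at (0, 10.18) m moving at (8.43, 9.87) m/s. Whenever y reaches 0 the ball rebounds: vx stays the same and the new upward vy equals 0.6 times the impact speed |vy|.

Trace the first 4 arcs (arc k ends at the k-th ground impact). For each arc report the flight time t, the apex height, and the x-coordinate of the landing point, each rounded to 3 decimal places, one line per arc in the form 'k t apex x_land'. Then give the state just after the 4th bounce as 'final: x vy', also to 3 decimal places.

1 2.722 15.051 22.946
2 2.082 5.418 40.497
3 1.249 1.951 51.028
4 0.750 0.702 57.346
final: 57.346 2.249

Arc 1: start y=10.180, vy=9.870 → t=2.722, apex=15.051, x_land=22.946, impact vy=-17.350
  bounce: vy ← 0.6·17.350 = 10.410
Arc 2: start y=0.000, vy=10.410 → t=2.082, apex=5.418, x_land=40.497, impact vy=-10.410
  bounce: vy ← 0.6·10.410 = 6.246
Arc 3: start y=0.000, vy=6.246 → t=1.249, apex=1.951, x_land=51.028, impact vy=-6.246
  bounce: vy ← 0.6·6.246 = 3.748
Arc 4: start y=0.000, vy=3.748 → t=0.750, apex=0.702, x_land=57.346, impact vy=-3.748
  bounce: vy ← 0.6·3.748 = 2.249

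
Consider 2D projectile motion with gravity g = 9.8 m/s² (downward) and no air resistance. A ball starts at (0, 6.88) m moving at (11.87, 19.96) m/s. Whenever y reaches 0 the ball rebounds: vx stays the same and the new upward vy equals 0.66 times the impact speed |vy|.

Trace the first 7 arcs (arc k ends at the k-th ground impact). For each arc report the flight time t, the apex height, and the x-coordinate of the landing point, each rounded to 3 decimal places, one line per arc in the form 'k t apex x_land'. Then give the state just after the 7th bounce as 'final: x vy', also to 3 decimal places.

1 4.393 27.207 52.146
2 3.110 11.851 89.066
3 2.053 5.162 113.433
4 1.355 2.249 129.516
5 0.894 0.980 140.130
6 0.590 0.427 147.136
7 0.390 0.186 151.759
final: 151.759 1.260

Arc 1: start y=6.880, vy=19.960 → t=4.393, apex=27.207, x_land=52.146, impact vy=-23.092
  bounce: vy ← 0.66·23.092 = 15.241
Arc 2: start y=0.000, vy=15.241 → t=3.110, apex=11.851, x_land=89.066, impact vy=-15.241
  bounce: vy ← 0.66·15.241 = 10.059
Arc 3: start y=0.000, vy=10.059 → t=2.053, apex=5.162, x_land=113.433, impact vy=-10.059
  bounce: vy ← 0.66·10.059 = 6.639
Arc 4: start y=0.000, vy=6.639 → t=1.355, apex=2.249, x_land=129.516, impact vy=-6.639
  bounce: vy ← 0.66·6.639 = 4.382
Arc 5: start y=0.000, vy=4.382 → t=0.894, apex=0.980, x_land=140.130, impact vy=-4.382
  bounce: vy ← 0.66·4.382 = 2.892
Arc 6: start y=0.000, vy=2.892 → t=0.590, apex=0.427, x_land=147.136, impact vy=-2.892
  bounce: vy ← 0.66·2.892 = 1.909
Arc 7: start y=0.000, vy=1.909 → t=0.390, apex=0.186, x_land=151.759, impact vy=-1.909
  bounce: vy ← 0.66·1.909 = 1.260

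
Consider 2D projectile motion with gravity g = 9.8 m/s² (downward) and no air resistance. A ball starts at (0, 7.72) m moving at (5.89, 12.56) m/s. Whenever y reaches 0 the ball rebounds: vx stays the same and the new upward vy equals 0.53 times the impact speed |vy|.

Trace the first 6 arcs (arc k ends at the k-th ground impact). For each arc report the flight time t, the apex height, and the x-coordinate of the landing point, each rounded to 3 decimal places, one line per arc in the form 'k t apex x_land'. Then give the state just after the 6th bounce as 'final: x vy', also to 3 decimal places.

1 3.076 15.769 18.115
2 1.902 4.429 29.315
3 1.008 1.244 35.251
4 0.534 0.350 38.397
5 0.283 0.098 40.065
6 0.150 0.028 40.948
final: 40.948 0.390

Arc 1: start y=7.720, vy=12.560 → t=3.076, apex=15.769, x_land=18.115, impact vy=-17.580
  bounce: vy ← 0.53·17.580 = 9.318
Arc 2: start y=0.000, vy=9.318 → t=1.902, apex=4.429, x_land=29.315, impact vy=-9.318
  bounce: vy ← 0.53·9.318 = 4.938
Arc 3: start y=0.000, vy=4.938 → t=1.008, apex=1.244, x_land=35.251, impact vy=-4.938
  bounce: vy ← 0.53·4.938 = 2.617
Arc 4: start y=0.000, vy=2.617 → t=0.534, apex=0.350, x_land=38.397, impact vy=-2.617
  bounce: vy ← 0.53·2.617 = 1.387
Arc 5: start y=0.000, vy=1.387 → t=0.283, apex=0.098, x_land=40.065, impact vy=-1.387
  bounce: vy ← 0.53·1.387 = 0.735
Arc 6: start y=0.000, vy=0.735 → t=0.150, apex=0.028, x_land=40.948, impact vy=-0.735
  bounce: vy ← 0.53·0.735 = 0.390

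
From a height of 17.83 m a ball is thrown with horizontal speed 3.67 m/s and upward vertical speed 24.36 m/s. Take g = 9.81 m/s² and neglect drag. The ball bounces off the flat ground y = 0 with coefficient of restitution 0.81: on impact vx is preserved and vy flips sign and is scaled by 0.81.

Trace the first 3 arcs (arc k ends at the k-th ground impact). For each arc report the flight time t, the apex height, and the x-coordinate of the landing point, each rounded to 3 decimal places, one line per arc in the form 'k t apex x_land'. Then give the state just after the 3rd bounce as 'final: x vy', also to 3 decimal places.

Arc 1: start y=17.830, vy=24.360 → t=5.614, apex=48.075, x_land=20.603, impact vy=-30.712
  bounce: vy ← 0.81·30.712 = 24.877
Arc 2: start y=0.000, vy=24.877 → t=5.072, apex=31.542, x_land=39.216, impact vy=-24.877
  bounce: vy ← 0.81·24.877 = 20.150
Arc 3: start y=0.000, vy=20.150 → t=4.108, apex=20.695, x_land=54.293, impact vy=-20.150
  bounce: vy ← 0.81·20.150 = 16.322

1 5.614 48.075 20.603
2 5.072 31.542 39.216
3 4.108 20.695 54.293
final: 54.293 16.322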